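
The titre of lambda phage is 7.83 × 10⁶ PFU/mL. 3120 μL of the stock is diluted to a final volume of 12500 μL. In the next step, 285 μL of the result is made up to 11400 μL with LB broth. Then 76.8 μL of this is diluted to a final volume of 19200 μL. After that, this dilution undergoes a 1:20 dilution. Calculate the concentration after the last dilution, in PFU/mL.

Overall dilution factor = 4.006 × 40 × 250 × 20 = 8.01 × 10⁵.
7.83 × 10⁶ PFU/mL / 8.01 × 10⁵ = 9.77 PFU/mL.

9.77 PFU/mL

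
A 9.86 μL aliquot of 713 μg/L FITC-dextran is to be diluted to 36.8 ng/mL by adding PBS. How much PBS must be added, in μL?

36.8 ng/mL = 36.8 μg/L.
V₂ = C₁V₁/C₂ = 713 × 9.86 / 36.8 = 191 μL.
Diluent to add = V₂ − V₁ = 191 − 9.86 = 181 μL.

181 μL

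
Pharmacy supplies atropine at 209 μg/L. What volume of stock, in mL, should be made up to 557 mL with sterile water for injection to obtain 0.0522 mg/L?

139 mL

0.0522 mg/L = 52.2 μg/L.
V₁ = C₂V₂/C₁ = 52.2 × 557 / 209 = 139 mL.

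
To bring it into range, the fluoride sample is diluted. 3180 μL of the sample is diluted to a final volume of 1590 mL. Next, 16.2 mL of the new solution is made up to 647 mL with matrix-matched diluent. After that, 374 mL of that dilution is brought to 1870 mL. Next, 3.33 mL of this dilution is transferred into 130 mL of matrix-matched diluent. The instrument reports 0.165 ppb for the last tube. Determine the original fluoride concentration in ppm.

Overall dilution factor = 500 × 39.94 × 5 × 40.04 = 4.00 × 10⁶.
Original = 0.165 ppb × 4.00 × 10⁶ = 6.60 × 10⁵ ppb = 660 ppm.

660 ppm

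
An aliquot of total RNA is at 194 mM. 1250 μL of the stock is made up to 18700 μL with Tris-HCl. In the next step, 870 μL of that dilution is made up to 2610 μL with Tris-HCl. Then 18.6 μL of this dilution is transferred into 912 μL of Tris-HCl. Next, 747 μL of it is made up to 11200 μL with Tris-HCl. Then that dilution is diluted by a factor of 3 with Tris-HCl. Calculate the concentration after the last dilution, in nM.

1920 nM

Overall dilution factor = 14.96 × 3 × 50.03 × 14.99 × 3 = 1.01 × 10⁵.
194 mM / 1.01 × 10⁵ = 1.92 × 10⁻³ mM = 1920 nM.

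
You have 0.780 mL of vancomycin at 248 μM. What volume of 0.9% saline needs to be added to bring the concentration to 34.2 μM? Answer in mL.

V₂ = C₁V₁/C₂ = 248 × 0.780 / 34.2 = 5.66 mL.
Diluent to add = V₂ − V₁ = 5.66 − 0.780 = 4.88 mL.

4.88 mL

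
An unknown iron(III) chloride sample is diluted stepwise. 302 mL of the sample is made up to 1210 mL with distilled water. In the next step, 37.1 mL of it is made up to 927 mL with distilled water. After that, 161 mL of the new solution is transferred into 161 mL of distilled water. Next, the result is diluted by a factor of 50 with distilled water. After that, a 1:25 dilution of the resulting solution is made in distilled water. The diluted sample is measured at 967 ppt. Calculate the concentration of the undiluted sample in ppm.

242 ppm

Overall dilution factor = 4.007 × 24.99 × 2 × 50 × 25 = 2.50 × 10⁵.
Original = 967 ppt × 2.50 × 10⁵ = 2.42 × 10⁸ ppt = 242 ppm.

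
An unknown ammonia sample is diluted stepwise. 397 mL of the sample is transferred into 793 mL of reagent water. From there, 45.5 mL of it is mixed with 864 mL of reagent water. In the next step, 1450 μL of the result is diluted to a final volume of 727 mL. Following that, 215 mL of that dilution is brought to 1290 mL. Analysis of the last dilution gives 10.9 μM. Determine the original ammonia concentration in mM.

1960 mM

Overall dilution factor = 2.997 × 19.99 × 501.4 × 6 = 1.80 × 10⁵.
Original = 10.9 μM × 1.80 × 10⁵ = 1.96 × 10⁶ μM = 1960 mM.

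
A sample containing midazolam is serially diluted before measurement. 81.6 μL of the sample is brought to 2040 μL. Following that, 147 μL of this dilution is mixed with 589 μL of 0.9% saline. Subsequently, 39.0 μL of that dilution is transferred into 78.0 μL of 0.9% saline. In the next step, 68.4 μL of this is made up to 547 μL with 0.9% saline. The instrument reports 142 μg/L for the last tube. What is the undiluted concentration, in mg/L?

426 mg/L

Overall dilution factor = 25 × 5.007 × 3 × 7.997 = 3003.
Original = 142 μg/L × 3003 = 4.26 × 10⁵ μg/L = 426 mg/L.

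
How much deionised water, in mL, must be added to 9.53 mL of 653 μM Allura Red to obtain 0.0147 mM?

414 mL

0.0147 mM = 14.7 μM.
V₂ = C₁V₁/C₂ = 653 × 9.53 / 14.7 = 423 mL.
Diluent to add = V₂ − V₁ = 423 − 9.53 = 414 mL.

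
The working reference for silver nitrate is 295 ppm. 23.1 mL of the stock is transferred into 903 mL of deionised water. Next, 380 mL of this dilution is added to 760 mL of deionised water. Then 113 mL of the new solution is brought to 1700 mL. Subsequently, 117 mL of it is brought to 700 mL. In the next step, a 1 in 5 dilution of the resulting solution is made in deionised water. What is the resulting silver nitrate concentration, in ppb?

5.45 ppb

Overall dilution factor = 40.09 × 3 × 15.04 × 5.983 × 5 = 5.41 × 10⁴.
295 ppm / 5.41 × 10⁴ = 5.45 × 10⁻³ ppm = 5.45 ppb.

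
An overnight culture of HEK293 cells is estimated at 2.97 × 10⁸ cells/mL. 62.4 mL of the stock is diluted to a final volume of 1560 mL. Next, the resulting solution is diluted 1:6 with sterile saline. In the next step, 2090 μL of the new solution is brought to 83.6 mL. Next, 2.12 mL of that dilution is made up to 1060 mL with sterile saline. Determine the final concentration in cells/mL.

99.0 cells/mL

Overall dilution factor = 25 × 6 × 40 × 500 = 3.00 × 10⁶.
2.97 × 10⁸ cells/mL / 3.00 × 10⁶ = 99.0 cells/mL.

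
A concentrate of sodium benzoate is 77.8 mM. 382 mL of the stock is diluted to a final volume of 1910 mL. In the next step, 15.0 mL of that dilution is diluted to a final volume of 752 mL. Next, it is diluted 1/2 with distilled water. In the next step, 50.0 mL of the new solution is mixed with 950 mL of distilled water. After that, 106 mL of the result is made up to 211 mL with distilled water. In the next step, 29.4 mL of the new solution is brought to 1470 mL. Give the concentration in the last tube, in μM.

Overall dilution factor = 5 × 50.13 × 2 × 20 × 1.991 × 50 = 9.98 × 10⁵.
77.8 mM / 9.98 × 10⁵ = 7.80 × 10⁻⁵ mM = 0.0780 μM.

0.0780 μM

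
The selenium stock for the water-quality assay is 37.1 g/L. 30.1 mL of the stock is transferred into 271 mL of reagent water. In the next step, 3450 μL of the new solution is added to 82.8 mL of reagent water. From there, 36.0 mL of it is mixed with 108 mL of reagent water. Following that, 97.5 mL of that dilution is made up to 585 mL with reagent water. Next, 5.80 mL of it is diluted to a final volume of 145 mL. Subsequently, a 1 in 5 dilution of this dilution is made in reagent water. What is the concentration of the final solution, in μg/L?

49.5 μg/L

Overall dilution factor = 10.00 × 25 × 4 × 6 × 25 × 5 = 7.50 × 10⁵.
37.1 g/L / 7.50 × 10⁵ = 4.95 × 10⁻⁵ g/L = 49.5 μg/L.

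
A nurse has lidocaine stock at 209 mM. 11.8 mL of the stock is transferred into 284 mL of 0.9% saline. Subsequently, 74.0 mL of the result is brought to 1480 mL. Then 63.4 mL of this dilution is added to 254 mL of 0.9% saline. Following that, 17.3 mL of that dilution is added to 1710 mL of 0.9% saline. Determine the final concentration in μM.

Overall dilution factor = 25.07 × 20 × 5.006 × 99.84 = 2.51 × 10⁵.
209 mM / 2.51 × 10⁵ = 8.34 × 10⁻⁴ mM = 0.834 μM.

0.834 μM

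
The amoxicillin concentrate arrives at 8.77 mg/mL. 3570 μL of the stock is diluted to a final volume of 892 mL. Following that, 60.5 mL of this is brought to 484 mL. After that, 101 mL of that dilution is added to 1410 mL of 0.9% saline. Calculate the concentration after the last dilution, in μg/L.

293 μg/L

Overall dilution factor = 249.9 × 8 × 14.96 = 2.99 × 10⁴.
8.77 mg/mL / 2.99 × 10⁴ = 2.93 × 10⁻⁴ mg/mL = 293 μg/L.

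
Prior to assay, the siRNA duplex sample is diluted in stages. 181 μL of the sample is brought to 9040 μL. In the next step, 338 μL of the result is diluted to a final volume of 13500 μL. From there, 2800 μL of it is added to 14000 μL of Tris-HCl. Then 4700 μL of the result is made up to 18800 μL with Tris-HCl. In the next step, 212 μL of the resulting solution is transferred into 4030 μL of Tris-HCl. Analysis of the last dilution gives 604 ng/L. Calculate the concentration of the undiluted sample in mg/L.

Overall dilution factor = 49.94 × 39.94 × 6 × 4 × 20.01 = 9.58 × 10⁵.
Original = 604 ng/L × 9.58 × 10⁵ = 5.79 × 10⁸ ng/L = 579 mg/L.

579 mg/L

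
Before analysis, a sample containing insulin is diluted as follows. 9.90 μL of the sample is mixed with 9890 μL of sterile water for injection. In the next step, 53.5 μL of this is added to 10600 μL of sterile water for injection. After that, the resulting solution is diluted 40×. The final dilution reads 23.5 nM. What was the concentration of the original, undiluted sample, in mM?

187 mM

Overall dilution factor = 1000.0 × 199.1 × 40 = 7.97 × 10⁶.
Original = 23.5 nM × 7.97 × 10⁶ = 1.87 × 10⁸ nM = 187 mM.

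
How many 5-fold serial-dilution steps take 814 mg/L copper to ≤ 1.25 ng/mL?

9

Need 5ⁿ ≥ 6.51 × 10⁵, so n ≥ log(6.51 × 10⁵)/log(5) = 8.32.
Minimum whole steps: n = 9.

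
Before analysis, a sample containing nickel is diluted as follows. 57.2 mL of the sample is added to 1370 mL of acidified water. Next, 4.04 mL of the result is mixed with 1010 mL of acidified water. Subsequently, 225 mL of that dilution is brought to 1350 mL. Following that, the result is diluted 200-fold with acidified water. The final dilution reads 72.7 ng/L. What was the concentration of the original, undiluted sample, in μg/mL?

Overall dilution factor = 24.95 × 251 × 6 × 200 = 7.52 × 10⁶.
Original = 72.7 ng/L × 7.52 × 10⁶ = 5.46 × 10⁸ ng/L = 546 μg/mL.

546 μg/mL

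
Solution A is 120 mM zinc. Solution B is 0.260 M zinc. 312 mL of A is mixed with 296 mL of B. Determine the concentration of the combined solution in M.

0.188 M

C_B = 0.260 M = 260 mM.
C_mix = (C_A·V_A + C_B·V_B)/(V_A + V_B) = (120×312 + 260×296) / 608.0 = 188 mM = 0.188 M.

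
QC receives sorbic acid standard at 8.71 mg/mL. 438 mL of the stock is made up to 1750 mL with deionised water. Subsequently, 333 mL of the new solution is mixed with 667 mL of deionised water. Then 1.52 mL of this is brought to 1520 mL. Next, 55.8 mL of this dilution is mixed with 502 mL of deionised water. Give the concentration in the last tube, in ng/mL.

Overall dilution factor = 3.995 × 3.003 × 1000 × 9.996 = 1.20 × 10⁵.
8.71 mg/mL / 1.20 × 10⁵ = 7.26 × 10⁻⁵ mg/mL = 72.6 ng/mL.

72.6 ng/mL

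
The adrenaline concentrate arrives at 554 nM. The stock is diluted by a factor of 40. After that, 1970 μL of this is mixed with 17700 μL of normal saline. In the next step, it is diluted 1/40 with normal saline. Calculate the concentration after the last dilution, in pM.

Overall dilution factor = 40 × 9.985 × 40 = 1.60 × 10⁴.
554 nM / 1.60 × 10⁴ = 0.0347 nM = 34.7 pM.

34.7 pM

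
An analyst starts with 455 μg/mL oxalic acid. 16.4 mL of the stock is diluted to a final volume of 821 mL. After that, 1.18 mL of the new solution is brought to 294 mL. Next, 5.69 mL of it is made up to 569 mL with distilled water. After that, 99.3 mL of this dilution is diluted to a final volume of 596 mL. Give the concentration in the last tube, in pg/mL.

Overall dilution factor = 50.06 × 249.2 × 100 × 6.002 = 7.49 × 10⁶.
455 μg/mL / 7.49 × 10⁶ = 6.08 × 10⁻⁵ μg/mL = 60.8 pg/mL.

60.8 pg/mL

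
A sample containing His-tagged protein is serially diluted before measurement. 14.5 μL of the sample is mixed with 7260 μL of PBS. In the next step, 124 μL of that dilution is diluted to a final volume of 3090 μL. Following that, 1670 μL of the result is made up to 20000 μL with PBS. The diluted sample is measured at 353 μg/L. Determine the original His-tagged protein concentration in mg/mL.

Overall dilution factor = 501.7 × 24.92 × 11.98 = 1.50 × 10⁵.
Original = 353 μg/L × 1.50 × 10⁵ = 5.29 × 10⁷ μg/L = 52.9 mg/mL.

52.9 mg/mL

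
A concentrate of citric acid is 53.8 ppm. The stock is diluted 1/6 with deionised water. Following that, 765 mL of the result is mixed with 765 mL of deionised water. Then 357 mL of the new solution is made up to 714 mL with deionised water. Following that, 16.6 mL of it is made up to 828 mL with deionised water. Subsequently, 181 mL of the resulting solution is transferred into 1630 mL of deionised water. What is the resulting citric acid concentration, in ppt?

Overall dilution factor = 6 × 2 × 2 × 49.88 × 10.01 = 1.20 × 10⁴.
53.8 ppm / 1.20 × 10⁴ = 4.49 × 10⁻³ ppm = 4490 ppt.

4490 ppt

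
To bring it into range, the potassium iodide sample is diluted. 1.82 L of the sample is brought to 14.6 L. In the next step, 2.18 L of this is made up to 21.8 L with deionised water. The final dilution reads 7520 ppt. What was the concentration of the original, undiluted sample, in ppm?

0.603 ppm

Overall dilution factor = 8.022 × 10 = 80.2.
Original = 7520 ppt × 80.2 = 6.03 × 10⁵ ppt = 0.603 ppm.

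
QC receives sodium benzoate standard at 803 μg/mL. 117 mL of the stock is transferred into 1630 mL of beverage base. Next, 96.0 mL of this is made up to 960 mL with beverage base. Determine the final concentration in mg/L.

Overall dilution factor = 14.93 × 10 = 149.
803 μg/mL / 149 = 5.38 μg/mL = 5.38 mg/L.

5.38 mg/L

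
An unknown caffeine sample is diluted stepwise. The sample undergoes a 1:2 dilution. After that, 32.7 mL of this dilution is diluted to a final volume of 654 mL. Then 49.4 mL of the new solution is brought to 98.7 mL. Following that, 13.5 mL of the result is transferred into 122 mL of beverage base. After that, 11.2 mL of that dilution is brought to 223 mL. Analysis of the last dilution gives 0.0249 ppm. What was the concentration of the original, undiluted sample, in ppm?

Overall dilution factor = 2 × 20 × 1.998 × 10.04 × 19.91 = 1.60 × 10⁴.
Original = 0.0249 ppm × 1.60 × 10⁴ = 398 ppm.

398 ppm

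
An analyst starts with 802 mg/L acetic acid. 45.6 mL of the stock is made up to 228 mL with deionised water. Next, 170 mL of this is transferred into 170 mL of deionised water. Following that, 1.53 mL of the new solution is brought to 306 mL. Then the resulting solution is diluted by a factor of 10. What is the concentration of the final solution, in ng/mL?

40.1 ng/mL

Overall dilution factor = 5 × 2 × 200 × 10 = 2.00 × 10⁴.
802 mg/L / 2.00 × 10⁴ = 0.0401 mg/L = 40.1 ng/mL.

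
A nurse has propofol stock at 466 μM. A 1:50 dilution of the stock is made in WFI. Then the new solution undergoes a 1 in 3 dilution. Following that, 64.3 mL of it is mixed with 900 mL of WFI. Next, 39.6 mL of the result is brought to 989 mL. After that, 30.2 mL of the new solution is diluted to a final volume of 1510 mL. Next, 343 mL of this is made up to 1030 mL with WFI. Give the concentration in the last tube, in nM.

0.0552 nM

Overall dilution factor = 50 × 3 × 15.00 × 24.97 × 50 × 3.003 = 8.44 × 10⁶.
466 μM / 8.44 × 10⁶ = 5.52 × 10⁻⁵ μM = 0.0552 nM.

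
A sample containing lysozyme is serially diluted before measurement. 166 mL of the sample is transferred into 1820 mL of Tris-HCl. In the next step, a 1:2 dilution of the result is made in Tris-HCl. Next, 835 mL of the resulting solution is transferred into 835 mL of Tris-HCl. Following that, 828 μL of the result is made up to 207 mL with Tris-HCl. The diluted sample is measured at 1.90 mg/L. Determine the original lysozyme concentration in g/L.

22.7 g/L

Overall dilution factor = 11.96 × 2 × 2 × 250 = 1.20 × 10⁴.
Original = 1.90 mg/L × 1.20 × 10⁴ = 2.27 × 10⁴ mg/L = 22.7 g/L.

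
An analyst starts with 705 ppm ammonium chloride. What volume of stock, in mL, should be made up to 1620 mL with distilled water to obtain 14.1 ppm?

V₁ = C₂V₂/C₁ = 14.1 × 1620 / 705 = 32.4 mL.

32.4 mL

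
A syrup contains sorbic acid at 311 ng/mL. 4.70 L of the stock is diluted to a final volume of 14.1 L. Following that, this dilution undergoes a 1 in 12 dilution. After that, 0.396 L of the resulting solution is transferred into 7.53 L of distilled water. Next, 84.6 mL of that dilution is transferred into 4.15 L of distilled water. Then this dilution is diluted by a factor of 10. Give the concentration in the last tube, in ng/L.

0.862 ng/L

Overall dilution factor = 3 × 12 × 20.02 × 50.05 × 10 = 3.61 × 10⁵.
311 ng/mL / 3.61 × 10⁵ = 8.62 × 10⁻⁴ ng/mL = 0.862 ng/L.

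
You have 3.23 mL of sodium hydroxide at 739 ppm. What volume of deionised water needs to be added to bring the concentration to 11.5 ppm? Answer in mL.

204 mL

V₂ = C₁V₁/C₂ = 739 × 3.23 / 11.5 = 208 mL.
Diluent to add = V₂ − V₁ = 208 − 3.23 = 204 mL.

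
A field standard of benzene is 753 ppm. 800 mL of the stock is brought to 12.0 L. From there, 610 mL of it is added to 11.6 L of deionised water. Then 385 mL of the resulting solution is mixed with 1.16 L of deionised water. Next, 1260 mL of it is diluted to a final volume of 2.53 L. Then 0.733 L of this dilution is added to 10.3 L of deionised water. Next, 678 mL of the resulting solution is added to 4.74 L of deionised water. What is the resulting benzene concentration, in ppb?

2.59 ppb

Overall dilution factor = 15 × 20.02 × 4.013 × 2.008 × 15.05 × 7.991 = 2.91 × 10⁵.
753 ppm / 2.91 × 10⁵ = 2.59 × 10⁻³ ppm = 2.59 ppb.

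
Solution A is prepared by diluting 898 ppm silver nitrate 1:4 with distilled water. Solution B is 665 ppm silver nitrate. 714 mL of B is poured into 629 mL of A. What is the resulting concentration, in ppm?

459 ppm

C_A = 898 ppm / 4 = 224 ppm.
C_mix = (C_A·V_A + C_B·V_B)/(V_A + V_B) = (224×629 + 665×714) / 1343 = 459 ppm.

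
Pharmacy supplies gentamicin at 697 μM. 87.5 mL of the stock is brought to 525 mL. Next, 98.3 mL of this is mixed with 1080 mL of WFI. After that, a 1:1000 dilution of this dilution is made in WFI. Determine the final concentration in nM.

9.69 nM

Overall dilution factor = 6 × 11.99 × 1000 = 7.19 × 10⁴.
697 μM / 7.19 × 10⁴ = 9.69 × 10⁻³ μM = 9.69 nM.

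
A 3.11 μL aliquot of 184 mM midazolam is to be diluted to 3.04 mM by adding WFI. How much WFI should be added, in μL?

185 μL

V₂ = C₁V₁/C₂ = 184 × 3.11 / 3.04 = 188 μL.
Diluent to add = V₂ − V₁ = 188 − 3.11 = 185 μL.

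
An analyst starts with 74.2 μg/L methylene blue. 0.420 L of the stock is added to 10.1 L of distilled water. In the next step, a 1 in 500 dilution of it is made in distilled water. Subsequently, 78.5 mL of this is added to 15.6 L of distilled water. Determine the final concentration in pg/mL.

0.0297 pg/mL

Overall dilution factor = 25.05 × 500 × 199.7 = 2.50 × 10⁶.
74.2 μg/L / 2.50 × 10⁶ = 2.97 × 10⁻⁵ μg/L = 0.0297 pg/mL.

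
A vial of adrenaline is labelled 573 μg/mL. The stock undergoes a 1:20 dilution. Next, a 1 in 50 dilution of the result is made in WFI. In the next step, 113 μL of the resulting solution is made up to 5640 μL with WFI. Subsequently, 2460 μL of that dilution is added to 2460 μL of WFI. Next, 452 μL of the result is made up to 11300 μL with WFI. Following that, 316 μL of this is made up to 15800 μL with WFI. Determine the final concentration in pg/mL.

4.59 pg/mL

Overall dilution factor = 20 × 50 × 49.91 × 2 × 25 × 50 = 1.25 × 10⁸.
573 μg/mL / 1.25 × 10⁸ = 4.59 × 10⁻⁶ μg/mL = 4.59 pg/mL.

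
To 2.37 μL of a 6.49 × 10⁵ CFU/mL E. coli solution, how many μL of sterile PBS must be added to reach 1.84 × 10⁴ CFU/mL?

V₂ = C₁V₁/C₂ = 6.49 × 10⁵ × 2.37 / 1.84 × 10⁴ = 83.6 μL.
Diluent to add = V₂ − V₁ = 83.6 − 2.37 = 81.2 μL.

81.2 μL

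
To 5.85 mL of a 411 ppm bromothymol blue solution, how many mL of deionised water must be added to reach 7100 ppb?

333 mL

7100 ppb = 7.10 ppm.
V₂ = C₁V₁/C₂ = 411 × 5.85 / 7.10 = 339 mL.
Diluent to add = V₂ − V₁ = 339 − 5.85 = 333 mL.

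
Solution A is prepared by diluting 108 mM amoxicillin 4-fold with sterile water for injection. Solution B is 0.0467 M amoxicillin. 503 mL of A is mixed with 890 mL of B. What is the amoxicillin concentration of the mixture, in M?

C_A = 108 mM / 4 = 27.0 mM.
C_B = 0.0467 M = 46.7 mM.
C_mix = (C_A·V_A + C_B·V_B)/(V_A + V_B) = (27.0×503 + 46.7×890) / 1393 = 39.6 mM = 0.0396 M.

0.0396 M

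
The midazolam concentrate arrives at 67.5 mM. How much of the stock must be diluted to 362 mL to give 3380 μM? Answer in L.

0.0181 L

3380 μM = 3.38 mM.
V₁ = C₂V₂/C₁ = 3.38 × 362 / 67.5 = 18.1 mL = 0.0181 L.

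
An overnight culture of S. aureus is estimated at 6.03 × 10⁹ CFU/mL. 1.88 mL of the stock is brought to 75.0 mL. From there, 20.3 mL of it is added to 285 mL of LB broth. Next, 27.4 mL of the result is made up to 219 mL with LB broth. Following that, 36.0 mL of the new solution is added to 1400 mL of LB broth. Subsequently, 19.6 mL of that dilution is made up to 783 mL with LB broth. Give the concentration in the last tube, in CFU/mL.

789 CFU/mL

Overall dilution factor = 39.89 × 15.04 × 7.993 × 39.89 × 39.95 = 7.64 × 10⁶.
6.03 × 10⁹ CFU/mL / 7.64 × 10⁶ = 789 CFU/mL.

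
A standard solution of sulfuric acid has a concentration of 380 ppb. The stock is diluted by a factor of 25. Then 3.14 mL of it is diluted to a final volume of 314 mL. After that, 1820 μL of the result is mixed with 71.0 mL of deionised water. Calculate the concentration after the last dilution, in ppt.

Overall dilution factor = 25 × 100 × 40.01 = 1.00 × 10⁵.
380 ppb / 1.00 × 10⁵ = 3.80 × 10⁻³ ppb = 3.80 ppt.

3.80 ppt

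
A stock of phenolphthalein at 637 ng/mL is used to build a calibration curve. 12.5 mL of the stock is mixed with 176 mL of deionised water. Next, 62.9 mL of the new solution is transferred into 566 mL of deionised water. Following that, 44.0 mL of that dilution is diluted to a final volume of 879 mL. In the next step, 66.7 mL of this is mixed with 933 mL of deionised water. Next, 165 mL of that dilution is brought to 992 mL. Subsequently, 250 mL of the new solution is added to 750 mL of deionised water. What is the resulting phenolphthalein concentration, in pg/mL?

Overall dilution factor = 15.08 × 9.998 × 19.98 × 14.99 × 6.012 × 4 = 1.09 × 10⁶.
637 ng/mL / 1.09 × 10⁶ = 5.87 × 10⁻⁴ ng/mL = 0.587 pg/mL.

0.587 pg/mL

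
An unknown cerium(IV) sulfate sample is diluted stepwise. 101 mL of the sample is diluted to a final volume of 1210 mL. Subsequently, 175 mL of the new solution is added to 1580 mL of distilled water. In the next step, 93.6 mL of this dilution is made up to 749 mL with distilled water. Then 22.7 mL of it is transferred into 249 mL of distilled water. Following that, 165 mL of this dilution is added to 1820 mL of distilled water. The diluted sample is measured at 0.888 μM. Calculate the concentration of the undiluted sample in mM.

123 mM

Overall dilution factor = 11.98 × 10.03 × 8.002 × 11.97 × 12.03 = 1.38 × 10⁵.
Original = 0.888 μM × 1.38 × 10⁵ = 1.23 × 10⁵ μM = 123 mM.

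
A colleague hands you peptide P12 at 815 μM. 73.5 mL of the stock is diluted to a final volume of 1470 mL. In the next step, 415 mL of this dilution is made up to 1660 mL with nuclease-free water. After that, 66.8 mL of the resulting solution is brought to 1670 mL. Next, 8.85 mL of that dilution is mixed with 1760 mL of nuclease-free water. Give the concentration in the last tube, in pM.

Overall dilution factor = 20 × 4 × 25 × 199.9 = 4.00 × 10⁵.
815 μM / 4.00 × 10⁵ = 2.04 × 10⁻³ μM = 2040 pM.

2040 pM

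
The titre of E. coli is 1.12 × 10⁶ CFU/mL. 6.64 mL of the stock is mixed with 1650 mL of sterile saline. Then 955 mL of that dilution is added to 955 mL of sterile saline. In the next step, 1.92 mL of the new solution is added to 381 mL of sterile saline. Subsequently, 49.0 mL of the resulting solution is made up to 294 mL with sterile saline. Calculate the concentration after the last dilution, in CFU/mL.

1.88 CFU/mL

Overall dilution factor = 249.5 × 2 × 199.4 × 6 = 5.97 × 10⁵.
1.12 × 10⁶ CFU/mL / 5.97 × 10⁵ = 1.88 CFU/mL.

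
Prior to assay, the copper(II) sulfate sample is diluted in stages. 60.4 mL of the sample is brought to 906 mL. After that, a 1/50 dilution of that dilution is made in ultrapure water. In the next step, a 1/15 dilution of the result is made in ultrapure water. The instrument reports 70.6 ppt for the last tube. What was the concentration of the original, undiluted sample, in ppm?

Overall dilution factor = 15 × 50 × 15 = 1.12 × 10⁴.
Original = 70.6 ppt × 1.12 × 10⁴ = 7.94 × 10⁵ ppt = 0.794 ppm.

0.794 ppm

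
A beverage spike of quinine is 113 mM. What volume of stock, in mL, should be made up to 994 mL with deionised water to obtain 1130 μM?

9.94 mL

1130 μM = 1.13 mM.
V₁ = C₂V₂/C₁ = 1.13 × 994 / 113 = 9.94 mL.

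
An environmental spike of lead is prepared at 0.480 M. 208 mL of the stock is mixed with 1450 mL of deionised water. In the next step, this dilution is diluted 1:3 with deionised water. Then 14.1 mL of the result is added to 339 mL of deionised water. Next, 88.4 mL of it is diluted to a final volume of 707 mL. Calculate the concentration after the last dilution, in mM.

0.100 mM

Overall dilution factor = 7.971 × 3 × 25.04 × 7.998 = 4789.
0.480 M / 4789 = 1.00 × 10⁻⁴ M = 0.100 mM.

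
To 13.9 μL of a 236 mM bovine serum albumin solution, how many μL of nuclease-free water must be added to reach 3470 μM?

3470 μM = 3.47 mM.
V₂ = C₁V₁/C₂ = 236 × 13.9 / 3.47 = 945 μL.
Diluent to add = V₂ − V₁ = 945 − 13.9 = 931 μL.

931 μL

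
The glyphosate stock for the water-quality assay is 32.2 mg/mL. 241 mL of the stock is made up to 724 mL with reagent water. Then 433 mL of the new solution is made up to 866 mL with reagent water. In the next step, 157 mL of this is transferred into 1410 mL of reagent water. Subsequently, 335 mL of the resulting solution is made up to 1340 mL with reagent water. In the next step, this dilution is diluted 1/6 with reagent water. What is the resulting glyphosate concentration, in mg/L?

22.4 mg/L

Overall dilution factor = 3.004 × 2 × 9.981 × 4 × 6 = 1439.
32.2 mg/mL / 1439 = 0.0224 mg/mL = 22.4 mg/L.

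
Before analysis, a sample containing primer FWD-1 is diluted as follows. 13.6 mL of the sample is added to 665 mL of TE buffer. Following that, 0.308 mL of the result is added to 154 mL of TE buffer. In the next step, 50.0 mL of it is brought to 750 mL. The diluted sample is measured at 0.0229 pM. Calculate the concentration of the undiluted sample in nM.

Overall dilution factor = 49.90 × 501 × 15 = 3.75 × 10⁵.
Original = 0.0229 pM × 3.75 × 10⁵ = 8587 pM = 8.59 nM.

8.59 nM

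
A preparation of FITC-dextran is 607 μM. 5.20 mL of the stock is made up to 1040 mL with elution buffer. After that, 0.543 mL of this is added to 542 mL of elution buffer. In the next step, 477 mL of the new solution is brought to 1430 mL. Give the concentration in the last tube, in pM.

1010 pM

Overall dilution factor = 200 × 999.2 × 2.998 = 5.99 × 10⁵.
607 μM / 5.99 × 10⁵ = 1.01 × 10⁻³ μM = 1010 pM.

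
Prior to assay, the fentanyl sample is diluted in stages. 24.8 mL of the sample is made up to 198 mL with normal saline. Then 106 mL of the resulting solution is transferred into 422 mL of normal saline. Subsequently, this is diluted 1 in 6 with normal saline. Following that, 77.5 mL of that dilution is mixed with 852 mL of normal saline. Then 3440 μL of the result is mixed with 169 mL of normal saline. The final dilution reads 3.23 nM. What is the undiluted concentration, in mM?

0.463 mM

Overall dilution factor = 7.984 × 4.981 × 6 × 11.99 × 50.13 = 1.43 × 10⁵.
Original = 3.23 nM × 1.43 × 10⁵ = 4.63 × 10⁵ nM = 0.463 mM.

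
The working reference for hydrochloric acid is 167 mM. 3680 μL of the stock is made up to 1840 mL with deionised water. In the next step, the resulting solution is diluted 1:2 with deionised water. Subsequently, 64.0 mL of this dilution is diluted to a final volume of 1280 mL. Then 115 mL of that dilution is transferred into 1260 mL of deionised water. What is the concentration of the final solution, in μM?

Overall dilution factor = 500 × 2 × 20 × 11.96 = 2.39 × 10⁵.
167 mM / 2.39 × 10⁵ = 6.98 × 10⁻⁴ mM = 0.698 μM.

0.698 μM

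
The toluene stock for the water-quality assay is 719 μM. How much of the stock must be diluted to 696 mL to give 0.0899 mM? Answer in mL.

87.0 mL

0.0899 mM = 89.9 μM.
V₁ = C₂V₂/C₁ = 89.9 × 696 / 719 = 87.0 mL.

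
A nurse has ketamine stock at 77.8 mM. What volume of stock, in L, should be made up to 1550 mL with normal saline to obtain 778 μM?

778 μM = 0.778 mM.
V₁ = C₂V₂/C₁ = 0.778 × 1550 / 77.8 = 15.5 mL = 0.0155 L.

0.0155 L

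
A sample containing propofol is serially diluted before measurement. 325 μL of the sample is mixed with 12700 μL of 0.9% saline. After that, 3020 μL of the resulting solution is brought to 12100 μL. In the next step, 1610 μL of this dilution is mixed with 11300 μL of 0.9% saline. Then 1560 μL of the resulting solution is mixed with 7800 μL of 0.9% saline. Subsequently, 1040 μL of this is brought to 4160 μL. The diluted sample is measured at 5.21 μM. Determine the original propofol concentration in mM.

Overall dilution factor = 40.08 × 4.007 × 8.019 × 6 × 4 = 3.09 × 10⁴.
Original = 5.21 μM × 3.09 × 10⁴ = 1.61 × 10⁵ μM = 161 mM.

161 mM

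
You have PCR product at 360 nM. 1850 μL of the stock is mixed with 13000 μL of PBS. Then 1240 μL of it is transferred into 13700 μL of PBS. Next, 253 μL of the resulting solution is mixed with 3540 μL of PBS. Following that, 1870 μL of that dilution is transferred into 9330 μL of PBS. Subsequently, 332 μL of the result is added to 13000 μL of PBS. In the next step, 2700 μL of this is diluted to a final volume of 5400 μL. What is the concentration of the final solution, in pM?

0.516 pM

Overall dilution factor = 8.027 × 12.05 × 14.99 × 5.989 × 40.16 × 2 = 6.97 × 10⁵.
360 nM / 6.97 × 10⁵ = 5.16 × 10⁻⁴ nM = 0.516 pM.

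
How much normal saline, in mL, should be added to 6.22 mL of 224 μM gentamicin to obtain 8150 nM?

165 mL

8150 nM = 8.15 μM.
V₂ = C₁V₁/C₂ = 224 × 6.22 / 8.15 = 171 mL.
Diluent to add = V₂ − V₁ = 171 − 6.22 = 165 mL.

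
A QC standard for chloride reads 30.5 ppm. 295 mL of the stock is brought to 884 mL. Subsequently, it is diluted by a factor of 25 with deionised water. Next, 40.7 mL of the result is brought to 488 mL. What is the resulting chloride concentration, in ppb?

34.0 ppb

Overall dilution factor = 2.997 × 25 × 11.99 = 898.
30.5 ppm / 898 = 0.0340 ppm = 34.0 ppb.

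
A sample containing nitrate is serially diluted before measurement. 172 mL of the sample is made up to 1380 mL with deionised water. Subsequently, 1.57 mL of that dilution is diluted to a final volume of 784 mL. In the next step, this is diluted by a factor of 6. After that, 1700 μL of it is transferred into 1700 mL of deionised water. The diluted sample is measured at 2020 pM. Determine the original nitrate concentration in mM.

48.6 mM

Overall dilution factor = 8.023 × 499.4 × 6 × 1001 = 2.41 × 10⁷.
Original = 2020 pM × 2.41 × 10⁷ = 4.86 × 10¹⁰ pM = 48.6 mM.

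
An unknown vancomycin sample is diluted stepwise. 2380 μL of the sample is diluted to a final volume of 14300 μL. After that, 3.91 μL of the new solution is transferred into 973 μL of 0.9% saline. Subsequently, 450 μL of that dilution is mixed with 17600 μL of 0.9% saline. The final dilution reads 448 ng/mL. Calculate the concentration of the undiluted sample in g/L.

Overall dilution factor = 6.008 × 249.8 × 40.11 = 6.02 × 10⁴.
Original = 448 ng/mL × 6.02 × 10⁴ = 2.70 × 10⁷ ng/mL = 27.0 g/L.

27.0 g/L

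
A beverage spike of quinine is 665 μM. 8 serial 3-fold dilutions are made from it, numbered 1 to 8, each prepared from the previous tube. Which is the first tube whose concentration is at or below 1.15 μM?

tube 6

Tube n has concentration 665 μM / 3ⁿ.
Need 3ⁿ ≥ 665 μM / 1.15 μM = 578, so n ≥ 5.79.
First such tube: n = 6.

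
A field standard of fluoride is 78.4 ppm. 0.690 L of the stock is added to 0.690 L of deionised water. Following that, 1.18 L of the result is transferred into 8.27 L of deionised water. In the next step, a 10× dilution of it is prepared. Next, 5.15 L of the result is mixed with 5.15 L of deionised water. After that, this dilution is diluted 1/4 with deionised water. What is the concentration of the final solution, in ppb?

Overall dilution factor = 2 × 8.008 × 10 × 2 × 4 = 1281.
78.4 ppm / 1281 = 0.0612 ppm = 61.2 ppb.

61.2 ppb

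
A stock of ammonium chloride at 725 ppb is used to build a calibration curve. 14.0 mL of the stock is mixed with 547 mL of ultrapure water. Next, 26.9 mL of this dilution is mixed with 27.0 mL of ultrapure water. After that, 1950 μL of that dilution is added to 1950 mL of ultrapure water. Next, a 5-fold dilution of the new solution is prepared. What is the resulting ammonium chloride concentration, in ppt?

1.80 ppt

Overall dilution factor = 40.07 × 2.004 × 1001 × 5 = 4.02 × 10⁵.
725 ppb / 4.02 × 10⁵ = 1.80 × 10⁻³ ppb = 1.80 ppt.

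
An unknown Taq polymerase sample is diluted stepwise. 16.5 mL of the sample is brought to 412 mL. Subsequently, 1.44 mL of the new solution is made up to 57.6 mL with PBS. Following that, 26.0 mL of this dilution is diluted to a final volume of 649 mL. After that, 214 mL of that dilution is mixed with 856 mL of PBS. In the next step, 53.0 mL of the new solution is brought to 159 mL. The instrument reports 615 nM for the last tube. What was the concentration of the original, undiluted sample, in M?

Overall dilution factor = 24.97 × 40 × 24.96 × 5 × 3 = 3.74 × 10⁵.
Original = 615 nM × 3.74 × 10⁵ = 2.30 × 10⁸ nM = 0.230 M.

0.230 M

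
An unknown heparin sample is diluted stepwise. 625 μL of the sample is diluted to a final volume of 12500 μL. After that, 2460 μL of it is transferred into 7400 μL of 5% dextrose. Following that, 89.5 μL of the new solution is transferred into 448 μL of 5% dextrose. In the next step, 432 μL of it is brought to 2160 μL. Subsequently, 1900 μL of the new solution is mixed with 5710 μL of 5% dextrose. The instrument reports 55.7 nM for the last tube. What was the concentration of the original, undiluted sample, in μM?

Overall dilution factor = 20 × 4.008 × 6.006 × 5 × 4.005 = 9641.
Original = 55.7 nM × 9641 = 5.37 × 10⁵ nM = 537 μM.

537 μM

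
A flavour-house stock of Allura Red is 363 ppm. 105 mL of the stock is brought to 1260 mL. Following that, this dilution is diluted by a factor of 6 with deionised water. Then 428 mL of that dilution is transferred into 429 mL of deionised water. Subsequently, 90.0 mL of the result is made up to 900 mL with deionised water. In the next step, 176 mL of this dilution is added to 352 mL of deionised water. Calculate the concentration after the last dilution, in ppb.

83.9 ppb

Overall dilution factor = 12 × 6 × 2.002 × 10 × 3 = 4325.
363 ppm / 4325 = 0.0839 ppm = 83.9 ppb.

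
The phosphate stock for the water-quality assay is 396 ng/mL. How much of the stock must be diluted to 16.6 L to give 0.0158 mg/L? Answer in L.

0.0158 mg/L = 15.8 ng/mL.
V₁ = C₂V₂/C₁ = 15.8 × 16.6 / 396 = 0.662 L.

0.662 L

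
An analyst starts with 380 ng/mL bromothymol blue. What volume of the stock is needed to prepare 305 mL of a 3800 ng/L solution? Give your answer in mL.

3.05 mL

3800 ng/L = 3.80 ng/mL.
V₁ = C₂V₂/C₁ = 3.80 × 305 / 380 = 3.05 mL.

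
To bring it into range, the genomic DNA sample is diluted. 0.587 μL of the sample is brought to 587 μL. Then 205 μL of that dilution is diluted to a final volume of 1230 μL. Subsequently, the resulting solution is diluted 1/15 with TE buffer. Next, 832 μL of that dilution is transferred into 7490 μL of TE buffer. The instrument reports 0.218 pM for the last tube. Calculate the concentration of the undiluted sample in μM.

0.196 μM

Overall dilution factor = 1000 × 6 × 15 × 10.00 = 9.00 × 10⁵.
Original = 0.218 pM × 9.00 × 10⁵ = 1.96 × 10⁵ pM = 0.196 μM.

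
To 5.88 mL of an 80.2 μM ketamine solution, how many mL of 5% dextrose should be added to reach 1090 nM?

1090 nM = 1.09 μM.
V₂ = C₁V₁/C₂ = 80.2 × 5.88 / 1.09 = 433 mL.
Diluent to add = V₂ − V₁ = 433 − 5.88 = 427 mL.

427 mL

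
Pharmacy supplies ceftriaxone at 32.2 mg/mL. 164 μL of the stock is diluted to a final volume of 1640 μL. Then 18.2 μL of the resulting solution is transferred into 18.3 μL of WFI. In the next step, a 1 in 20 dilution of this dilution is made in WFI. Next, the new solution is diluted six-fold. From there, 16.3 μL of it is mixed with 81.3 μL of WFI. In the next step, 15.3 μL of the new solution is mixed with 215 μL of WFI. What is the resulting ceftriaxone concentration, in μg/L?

Overall dilution factor = 10 × 2.005 × 20 × 6 × 5.988 × 15.05 = 2.17 × 10⁵.
32.2 mg/mL / 2.17 × 10⁵ = 1.48 × 10⁻⁴ mg/mL = 148 μg/L.

148 μg/L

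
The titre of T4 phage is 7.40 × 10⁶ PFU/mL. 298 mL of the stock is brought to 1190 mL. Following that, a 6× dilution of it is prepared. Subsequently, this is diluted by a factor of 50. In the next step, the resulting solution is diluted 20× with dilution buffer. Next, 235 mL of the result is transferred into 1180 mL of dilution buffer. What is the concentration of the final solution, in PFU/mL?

51.3 PFU/mL

Overall dilution factor = 3.993 × 6 × 50 × 20 × 6.021 = 1.44 × 10⁵.
7.40 × 10⁶ PFU/mL / 1.44 × 10⁵ = 51.3 PFU/mL.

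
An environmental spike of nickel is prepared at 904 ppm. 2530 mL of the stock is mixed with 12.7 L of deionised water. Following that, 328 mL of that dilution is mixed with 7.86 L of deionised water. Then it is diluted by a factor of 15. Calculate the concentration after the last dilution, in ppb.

401 ppb

Overall dilution factor = 6.020 × 24.96 × 15 = 2254.
904 ppm / 2254 = 0.401 ppm = 401 ppb.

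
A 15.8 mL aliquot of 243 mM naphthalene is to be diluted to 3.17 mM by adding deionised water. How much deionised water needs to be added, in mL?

1200 mL

V₂ = C₁V₁/C₂ = 243 × 15.8 / 3.17 = 1211 mL.
Diluent to add = V₂ − V₁ = 1211 − 15.8 = 1200 mL.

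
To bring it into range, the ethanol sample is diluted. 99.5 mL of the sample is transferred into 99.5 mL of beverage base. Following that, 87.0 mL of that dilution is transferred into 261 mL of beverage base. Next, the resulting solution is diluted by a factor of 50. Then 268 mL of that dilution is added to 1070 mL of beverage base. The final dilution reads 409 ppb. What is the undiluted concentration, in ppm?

Overall dilution factor = 2 × 4 × 50 × 4.993 = 1997.
Original = 409 ppb × 1997 = 8.17 × 10⁵ ppb = 817 ppm.

817 ppm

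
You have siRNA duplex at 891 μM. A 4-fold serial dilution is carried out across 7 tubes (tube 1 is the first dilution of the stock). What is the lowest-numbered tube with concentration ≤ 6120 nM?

Tube n has concentration 891 μM / 4ⁿ.
Need 4ⁿ ≥ 891 μM / 6120 nM = 146, so n ≥ 3.59.
First such tube: n = 4.

tube 4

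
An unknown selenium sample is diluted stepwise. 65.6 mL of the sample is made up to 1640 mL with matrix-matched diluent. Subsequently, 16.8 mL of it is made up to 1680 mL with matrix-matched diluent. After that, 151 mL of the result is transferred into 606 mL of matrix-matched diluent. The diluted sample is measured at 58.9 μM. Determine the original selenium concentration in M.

0.738 M

Overall dilution factor = 25 × 100 × 5.013 = 1.25 × 10⁴.
Original = 58.9 μM × 1.25 × 10⁴ = 7.38 × 10⁵ μM = 0.738 M.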